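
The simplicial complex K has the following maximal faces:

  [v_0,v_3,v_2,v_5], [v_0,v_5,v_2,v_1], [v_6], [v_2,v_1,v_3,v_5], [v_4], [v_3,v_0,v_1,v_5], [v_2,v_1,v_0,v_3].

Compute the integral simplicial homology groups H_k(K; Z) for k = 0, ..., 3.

K has 7 vertices, 10 edges, 10 triangles, 5 3-simplices.
rank ∂_0 = 0, rank ∂_1 = 4 ⇒ b_0 = 7 − 0 − 4 = 3; all invariant factors of ∂_1 are 1 so no torsion. So H_0 ≅ Z^3.
rank ∂_1 = 4, rank ∂_2 = 6 ⇒ b_1 = 10 − 4 − 6 = 0; all invariant factors of ∂_2 are 1 so no torsion. So H_1 ≅ 0.
rank ∂_2 = 6, rank ∂_3 = 4 ⇒ b_2 = 10 − 6 − 4 = 0; all invariant factors of ∂_3 are 1 so no torsion. So H_2 ≅ 0.
rank ∂_3 = 4, rank ∂_4 = 0 ⇒ b_3 = 5 − 4 − 0 = 1. So H_3 ≅ Z.

H_0 ≅ Z^3,  H_1 = 0,  H_2 = 0,  H_3 ≅ Z.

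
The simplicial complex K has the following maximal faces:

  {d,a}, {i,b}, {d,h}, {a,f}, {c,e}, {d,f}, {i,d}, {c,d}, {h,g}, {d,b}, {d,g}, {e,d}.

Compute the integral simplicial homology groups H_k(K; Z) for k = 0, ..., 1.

H_0 ≅ Z,  H_1 ≅ Z^4.

We work with the vertex ordering a < b < c < d < e < f < g < h < i. The simplices of K, each written with vertices in increasing order, are:

  0-simplices (9): a, b, c, d, e, f, g, h, i
  1-simplices (12): ad, af, bd, bi, cd, ce, de, df, dg, dh, di, gh

Hence C_0 ≅ Z^9, C_1 ≅ Z^12.

The boundary map ∂_1: C_1 → C_0 sends each edge [p,q] (with p < q) to q − p.
The resulting 9×12 matrix has rank 8, and its Smith normal form has invariant factors (1,1,1,1,1,1,1,1).

Now H_k = ker ∂_k / im ∂_{k+1}, so:

  H_0: rank C_0 − rank ∂_1 = 9 − 8 = 1, and the invariant factors of ∂_1 are all 1, so H_0 = Z.
  H_1: rank ker ∂_1 − rank ∂_2 = (12 − 8) − 0 = 4, and there is no ∂_2, so H_1 = Z^4.

As a check, the Euler characteristic is 9 − 12 = -3, which agrees with 1 − 4 = -3.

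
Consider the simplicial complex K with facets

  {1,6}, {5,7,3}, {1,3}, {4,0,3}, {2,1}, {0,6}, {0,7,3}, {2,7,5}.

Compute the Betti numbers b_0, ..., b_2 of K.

Order the vertices as 0 < 1 < 2 < 3 < 4 < 5 < 6 < 7. Listing each simplex with vertices in this order, K has dimension 2 with simplices:

  0-simplices (8): [0], [1], [2], [3], [4], [5], [6], [7]
  1-simplices (13): [0,3], [0,4], [0,6], [0,7], [1,2], [1,3], [1,6], [2,5], [2,7], [3,4], [3,5], [3,7], [5,7]
  2-simplices (4): [0,3,4], [0,3,7], [2,5,7], [3,5,7]

so the chain groups are C_0 ≅ Z^8, C_1 ≅ Z^13, C_2 ≅ Z^4.

The boundary map ∂_1: C_1 → C_0 sends each edge [p,q] (with p < q) to q − p. For instance
  ∂[3,4] = [4] − [3].
The 8×13 boundary matrix has rank 7 and Smith normal form diag(1,1,1,1,1,1,1).

∂_2: C_2 → C_1 sends each 2-simplex [p,q,r] to [q,r] − [p,r] + [p,q]. For instance
  ∂[3,5,7] = [5,7] − [3,7] + [3,5],
  ∂[0,3,7] = [3,7] − [0,7] + [0,3].
The resulting 13×4 matrix has rank 4, and its Smith normal form has invariant factors (1,1,1,1).

Reading off H_k = ker ∂_k / im ∂_{k+1}:

  H_0: rank C_0 − rank ∂_1 = 8 − 7 = 1, and the invariant factors of ∂_1 are all 1, so H_0 ≅ Z.
  H_1: rank ker ∂_1 − rank ∂_2 = (13 − 7) − 4 = 2, and the invariant factors of ∂_2 are all 1, so H_1 ≅ Z^2.
  H_2: rank ker ∂_2 − rank ∂_3 = (4 − 4) − 0 = 0, and there is no ∂_3, so H_2 ≅ 0.

Hence the Betti numbers are b_0 = 1, b_1 = 2, b_2 = 0.

b_0 = 1, b_1 = 2, b_2 = 0.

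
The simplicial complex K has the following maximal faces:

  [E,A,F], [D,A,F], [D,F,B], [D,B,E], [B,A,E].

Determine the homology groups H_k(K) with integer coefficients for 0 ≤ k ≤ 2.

H_0 = Z,  H_1 = Z,  H_2 = 0.

K has 5 vertices, 10 edges, 5 triangles.
rank ∂_0 = 0, rank ∂_1 = 4 ⇒ b_0 = 5 − 0 − 4 = 1; all invariant factors of ∂_1 are 1 so no torsion. So H_0 = Z.
rank ∂_1 = 4, rank ∂_2 = 5 ⇒ b_1 = 10 − 4 − 5 = 1; all invariant factors of ∂_2 are 1 so no torsion. So H_1 = Z.
rank ∂_2 = 5, rank ∂_3 = 0 ⇒ b_2 = 5 − 5 − 0 = 0. So H_2 = 0.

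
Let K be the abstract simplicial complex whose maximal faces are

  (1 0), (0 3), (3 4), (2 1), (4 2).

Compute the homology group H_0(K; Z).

K has 5 vertices, 5 edges.
rank ∂_0 = 0, rank ∂_1 = 4 ⇒ b_0 = 5 − 0 − 4 = 1; all invariant factors of ∂_1 are 1 so no torsion. So H_0 ≅ Z.

H_0 = Z.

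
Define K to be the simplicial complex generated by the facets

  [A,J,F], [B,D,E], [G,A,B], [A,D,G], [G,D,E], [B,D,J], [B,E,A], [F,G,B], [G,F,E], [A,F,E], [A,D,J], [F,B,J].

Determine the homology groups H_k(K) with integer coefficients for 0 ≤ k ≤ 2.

Fix the vertex order A < B < D < E < F < G < J and write every simplex with vertices in increasing order. Then dim K = 2 and the simplices of K are:

  0-simplices (7): A, B, D, E, F, G, J
  1-simplices (18): AB, AD, AE, AF, AG, AJ, BD, BE, BF, BG, BJ, DE, DG, DJ, EF, EG, FG, FJ
  2-simplices (12): ABE, ABG, ADG, ADJ, AEF, AFJ, BDE, BDJ, BFG, BFJ, DEG, EFG

so the chain groups are C_0 ≅ Z^7, C_1 ≅ Z^18, C_2 ≅ Z^12.

∂_1: C_1 → C_0 is given by ∂[p,q] = [q] − [p]. For instance
  ∂AG = G − A.
The 7×18 boundary matrix has rank 6 and Smith normal form diag(1,1,1,1,1,1).

∂_2: C_2 → C_1 acts by ∂[p,q,r] = [q,r] − [p,r] + [p,q]. For instance
  ∂ADG = DG − AG + AD,
  ∂AEF = EF − AF + AE.
This gives a 18×12 integer matrix of rank 12; reducing to Smith normal form yields diagonal entries (1,1,1,1,1,1,1,1,1,1,1,2).

Now H_k = ker ∂_k / im ∂_{k+1}, so:

  H_0: rank C_0 − rank ∂_1 = 7 − 6 = 1, and the invariant factors of ∂_1 are all 1, so H_0 ≅ Z.
  H_1: rank ker ∂_1 − rank ∂_2 = (18 − 6) − 12 = 0, and ∂_2 has invariant factor 2 > 1, so H_1 ≅ Z/2.
  H_2: rank ker ∂_2 − rank ∂_3 = (12 − 12) − 0 = 0, and there is no ∂_3, so H_2 ≅ 0.

H_0 = Z,  H_1 = Z/2,  H_2 = 0.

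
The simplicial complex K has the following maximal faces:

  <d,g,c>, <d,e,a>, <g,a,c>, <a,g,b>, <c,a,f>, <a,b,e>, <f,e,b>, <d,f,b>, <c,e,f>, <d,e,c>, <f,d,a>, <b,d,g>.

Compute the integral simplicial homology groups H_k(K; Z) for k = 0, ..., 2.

H_0 ≅ Z,  H_1 ≅ Z_2,  H_2 = 0.

Take the total order a < b < c < d < e < f < g on the vertex set. Then K (dimension 2) consists of the simplices:

  0-simplices (7): a, b, c, d, e, f, g
  1-simplices (18): ab, ac, ad, ae, af, ag, bd, be, bf, bg, cd, ce, cf, cg, de, df, dg, ef
  2-simplices (12): abe, abg, acf, acg, ade, adf, bdf, bdg, bef, cde, cdg, cef

so the chain groups are C_0 ≅ Z^7, C_1 ≅ Z^18, C_2 ≅ Z^12.

The boundary map ∂_1: C_1 → C_0 maps an edge to its endpoints' difference, ∂[p,q] = q − p. For instance
  ∂ef = f − e.
This gives a 7×18 integer matrix of rank 6; reducing to Smith normal form yields diagonal entries (1,1,1,1,1,1).

Boundary ∂_2: C_2 → C_1 maps a triangle to the signed sum of its edges. For instance
  ∂bdf = df − bf + bd,
  ∂bdg = dg − bg + bd.
This gives a 18×12 integer matrix of rank 12; reducing to Smith normal form yields diagonal entries (1,1,1,1,1,1,1,1,1,1,1,2).

Now H_k = ker ∂_k / im ∂_{k+1}, so:

  H_0: rank C_0 − rank ∂_1 = 7 − 6 = 1, and the invariant factors of ∂_1 are all 1, so H_0 ≅ Z.
  H_1: rank ker ∂_1 − rank ∂_2 = (18 − 6) − 12 = 0, and ∂_2 has invariant factor 2 > 1, so H_1 ≅ Z_2.
  H_2: rank ker ∂_2 − rank ∂_3 = (12 − 12) − 0 = 0, and there is no ∂_3, so H_2 ≅ 0.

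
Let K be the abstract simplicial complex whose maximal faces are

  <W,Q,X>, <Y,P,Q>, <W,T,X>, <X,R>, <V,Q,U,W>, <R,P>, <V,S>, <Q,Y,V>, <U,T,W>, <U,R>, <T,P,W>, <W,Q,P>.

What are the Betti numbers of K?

We work with the vertex ordering P < Q < R < S < T < U < V < W < X < Y. The simplices of K, each written with vertices in increasing order, are:

  0-simplices (10): P, Q, R, S, T, U, V, W, X, Y
  1-simplices (21): PQ, PR, PT, PW, PY, QU, QV, QW, QX, QY, RU, RX, SV, TU, TW, TX, UV, UW, VW, VY, WX
  2-simplices (11): PQW, PQY, PTW, QUV, QUW, QVW, QVY, QWX, TUW, TWX, UVW
  3-simplices (1): QUVW

giving chain groups C_0 ≅ Z^10, C_1 ≅ Z^21, C_2 ≅ Z^11, C_3 ≅ Z^1.

The boundary map ∂_1: C_1 → C_0 maps an edge to its endpoints' difference, ∂[p,q] = q − p. For instance
  ∂VY = Y − V.
This gives a 10×21 integer matrix of rank 9; reducing to Smith normal form yields diagonal entries (1,1,1,1,1,1,1,1,1).

Boundary ∂_2: C_2 → C_1 maps a triangle to the signed sum of its edges. For instance
  ∂TUW = UW − TW + TU,
  ∂QVY = VY − QY + QV.
The 21×11 boundary matrix has rank 10 and Smith normal form diag(1,1,1,1,1,1,1,1,1,1).

∂_3: C_3 → C_2 sends each 3-simplex σ to the alternating sum Σ_i (−1)^i (σ with its i-th vertex removed). For instance
  ∂QUVW = UVW − QVW + QUW − QUV.
As a 11×1 matrix over Z this has rank 1, with invariant factors (1).

From H_k ≅ ker(∂_k) / im(∂_{k+1}) we obtain:

  H_0: rank C_0 − rank ∂_1 = 10 − 9 = 1, and the invariant factors of ∂_1 are all 1, so H_0 = Z.
  H_1: rank ker ∂_1 − rank ∂_2 = (21 − 9) − 10 = 2, and the invariant factors of ∂_2 are all 1, so H_1 = Z^2.
  H_2: rank ker ∂_2 − rank ∂_3 = (11 − 10) − 1 = 0, and the invariant factors of ∂_3 are all 1, so H_2 = 0.
  H_3: rank ker ∂_3 − rank ∂_4 = (1 − 1) − 0 = 0, and there is no ∂_4, so H_3 = 0.

Hence the Betti numbers are b_0 = 1, b_1 = 2, b_2 = 0, b_3 = 0.

b_0 = 1, b_1 = 2, b_2 = 0, b_3 = 0.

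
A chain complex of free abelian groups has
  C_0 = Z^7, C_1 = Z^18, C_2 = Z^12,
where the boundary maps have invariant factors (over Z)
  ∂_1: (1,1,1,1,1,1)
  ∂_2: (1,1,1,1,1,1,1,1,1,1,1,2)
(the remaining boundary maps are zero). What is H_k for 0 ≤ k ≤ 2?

H_0: b_0 = 7 − 0 − 6 = 1; torsion from ∂_1 factors > 1: none. So H_0 = Z.
H_1: b_1 = 18 − 6 − 12 = 0; torsion from ∂_2 factors > 1: [2]. So H_1 = Z_2.
H_2: b_2 = 12 − 12 − 0 = 0; torsion from ∂_3 factors > 1: none. So H_2 = 0.

H_0 = Z,  H_1 = Z_2,  H_2 = 0.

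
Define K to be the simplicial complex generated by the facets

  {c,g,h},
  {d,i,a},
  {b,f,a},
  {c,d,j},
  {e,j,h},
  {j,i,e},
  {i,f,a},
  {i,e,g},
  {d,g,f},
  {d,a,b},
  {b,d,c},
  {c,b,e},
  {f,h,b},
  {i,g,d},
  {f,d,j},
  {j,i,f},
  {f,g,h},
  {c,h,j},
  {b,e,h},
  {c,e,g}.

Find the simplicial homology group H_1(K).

H_1 ≅ Z × Z/2.

Fix the vertex order a < b < c < d < e < f < g < h < i < j and write every simplex with vertices in increasing order. Then dim K = 2 and the simplices of K are:

  0-simplices (10): a, b, c, d, e, f, g, h, i, j
  1-simplices (30): ab, ad, af, ai, bc, bd, be, bf, bh, cd, ce, cg, ch, cj, df, dg, di, dj, eg, eh, ei, ej, fg, fh, fi, fj, gh, gi, hj, ij
  2-simplices (20): abd, abf, adi, afi, bcd, bce, beh, bfh, cdj, ceg, cgh, chj, dfg, dfj, dgi, egi, ehj, eij, fgh, fij

Hence C_0 ≅ Z^10, C_1 ≅ Z^30, C_2 ≅ Z^20.

The boundary map ∂_1: C_1 → C_0 is given by ∂[p,q] = [q] − [p]. For instance
  ∂bc = c − b.
As a 10×30 matrix over Z this has rank 9, with invariant factors (1,1,1,1,1,1,1,1,1).

The boundary map ∂_2: C_2 → C_1 sends each 2-simplex [p,q,r] to [q,r] − [p,r] + [p,q]. For instance
  ∂dgi = gi − di + dg,
  ∂cgh = gh − ch + cg.
The 30×20 boundary matrix has rank 20 and Smith normal form diag(1,1,1,1,1,1,1,1,1,1,1,1,1,1,1,1,1,1,1,2).

Now H_k = ker ∂_k / im ∂_{k+1}, so:

  H_1: rank ker ∂_1 − rank ∂_2 = (30 − 9) − 20 = 1, and ∂_2 has invariant factor 2 > 1, so H_1 = Z × Z/2.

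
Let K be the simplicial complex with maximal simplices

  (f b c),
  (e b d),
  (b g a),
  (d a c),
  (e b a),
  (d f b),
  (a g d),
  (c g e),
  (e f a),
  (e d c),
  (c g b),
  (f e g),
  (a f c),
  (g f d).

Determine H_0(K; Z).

H_0 = Z.

Order the vertices as a < b < c < d < e < f < g. Listing each simplex with vertices in this order, K has dimension 2 with simplices:

  0-simplices (7): a, b, c, d, e, f, g
  1-simplices (21): ab, ac, ad, ae, af, ag, bc, bd, be, bf, bg, cd, ce, cf, cg, de, df, dg, ef, eg, fg
  2-simplices (14): abe, abg, acd, acf, adg, aef, bcf, bcg, bde, bdf, cde, ceg, dfg, efg

so the chain groups are C_0 ≅ Z^7, C_1 ≅ Z^21, C_2 ≅ Z^14.

Boundary ∂_1: C_1 → C_0 sends each edge [p,q] (with p < q) to q − p.
The resulting 7×21 matrix has rank 6, and its Smith normal form has invariant factors (1,1,1,1,1,1).

Boundary ∂_2: C_2 → C_1 sends each 2-simplex [p,q,r] to [q,r] − [p,r] + [p,q]. For instance
  ∂bde = de − be + bd,
  ∂efg = fg − eg + ef.
The resulting 21×14 matrix has rank 13, and its Smith normal form has invariant factors (1,1,1,1,1,1,1,1,1,1,1,1,1).

Reading off H_k = ker ∂_k / im ∂_{k+1}:

  H_0: rank C_0 − rank ∂_1 = 7 − 6 = 1, and the invariant factors of ∂_1 are all 1, so H_0 ≅ Z.

(K is a triangulation of the torus T^2.)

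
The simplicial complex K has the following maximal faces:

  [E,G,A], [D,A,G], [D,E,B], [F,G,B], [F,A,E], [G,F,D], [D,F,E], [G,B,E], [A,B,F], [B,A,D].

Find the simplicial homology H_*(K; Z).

H_0 ≅ Z,  H_1 ≅ Z_2,  H_2 = 0.

Order the vertices as A < B < D < E < F < G. Listing each simplex with vertices in this order, K has dimension 2 with simplices:

  0-simplices (6): A, B, D, E, F, G
  1-simplices (15): AB, AD, AE, AF, AG, BD, BE, BF, BG, DE, DF, DG, EF, EG, FG
  2-simplices (10): ABD, ABF, ADG, AEF, AEG, BDE, BEG, BFG, DEF, DFG

Hence C_0 ≅ Z^6, C_1 ≅ Z^15, C_2 ≅ Z^10.

The boundary map ∂_1: C_1 → C_0 is given by ∂[p,q] = [q] − [p].
The 6×15 boundary matrix has rank 5 and Smith normal form diag(1,1,1,1,1).

Boundary ∂_2: C_2 → C_1 sends each 2-simplex [p,q,r] to [q,r] − [p,r] + [p,q]. For instance
  ∂BEG = EG − BG + BE,
  ∂BDE = DE − BE + BD.
As a 15×10 matrix over Z this has rank 10, with invariant factors (1,1,1,1,1,1,1,1,1,2).

Now H_k = ker ∂_k / im ∂_{k+1}, so:

  H_0: rank C_0 − rank ∂_1 = 6 − 5 = 1, and the invariant factors of ∂_1 are all 1, so H_0 ≅ Z.
  H_1: rank ker ∂_1 − rank ∂_2 = (15 − 5) − 10 = 0, and ∂_2 has invariant factor 2 > 1, so H_1 ≅ Z_2.
  H_2: rank ker ∂_2 − rank ∂_3 = (10 − 10) − 0 = 0, and there is no ∂_3, so H_2 ≅ 0.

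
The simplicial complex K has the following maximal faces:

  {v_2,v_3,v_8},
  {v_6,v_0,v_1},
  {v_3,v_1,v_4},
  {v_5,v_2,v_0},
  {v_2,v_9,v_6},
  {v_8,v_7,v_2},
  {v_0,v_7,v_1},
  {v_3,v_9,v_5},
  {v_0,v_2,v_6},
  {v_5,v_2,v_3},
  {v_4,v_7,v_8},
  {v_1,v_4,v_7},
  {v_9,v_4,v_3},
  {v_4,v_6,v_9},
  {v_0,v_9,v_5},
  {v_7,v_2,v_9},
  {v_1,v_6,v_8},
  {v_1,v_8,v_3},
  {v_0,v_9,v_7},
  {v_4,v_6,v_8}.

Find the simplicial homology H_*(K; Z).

H_0 = Z,  H_1 = Z ⊕ Z_2,  H_2 = 0.

Fix the vertex order v_0 < v_1 < v_2 < v_3 < v_4 < v_5 < v_6 < v_7 < v_8 < v_9 and write every simplex with vertices in increasing order. Then dim K = 2 and the simplices of K are:

  0-simplices (10): [v_0], [v_1], [v_2], [v_3], [v_4], [v_5], [v_6], [v_7], [v_8], [v_9]
  1-simplices (30): (30 of them)
  2-simplices (20): (20 of them)

so the chain groups are C_0 ≅ Z^10, C_1 ≅ Z^30, C_2 ≅ Z^20.

∂_1: C_1 → C_0 maps an edge to its endpoints' difference, ∂[p,q] = q − p. For instance
  ∂[v_7,v_9] = [v_9] − [v_7].
This gives a 10×30 integer matrix of rank 9; reducing to Smith normal form yields diagonal entries (1,1,1,1,1,1,1,1,1).

∂_2: C_2 → C_1 sends each 2-simplex [p,q,r] to [q,r] − [p,r] + [p,q]. For instance
  ∂[v_1,v_6,v_8] = [v_6,v_8] − [v_1,v_8] + [v_1,v_6],
  ∂[v_0,v_1,v_7] = [v_1,v_7] − [v_0,v_7] + [v_0,v_1].
This gives a 30×20 integer matrix of rank 20; reducing to Smith normal form yields diagonal entries (1,1,1,1,1,1,1,1,1,1,1,1,1,1,1,1,1,1,1,2).

Computing H_k = (kernel of ∂_k) / (image of ∂_{k+1}):

  H_0: rank C_0 − rank ∂_1 = 10 − 9 = 1, and the invariant factors of ∂_1 are all 1, so H_0 = Z.
  H_1: rank ker ∂_1 − rank ∂_2 = (30 − 9) − 20 = 1, and ∂_2 has invariant factor 2 > 1, so H_1 = Z ⊕ Z_2.
  H_2: rank ker ∂_2 − rank ∂_3 = (20 − 20) − 0 = 0, and there is no ∂_3, so H_2 = 0.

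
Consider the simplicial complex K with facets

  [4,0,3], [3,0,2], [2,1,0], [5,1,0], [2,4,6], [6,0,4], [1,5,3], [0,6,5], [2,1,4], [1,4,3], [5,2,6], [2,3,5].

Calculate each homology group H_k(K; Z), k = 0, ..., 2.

Order the vertices as 0 < 1 < 2 < 3 < 4 < 5 < 6. Listing each simplex with vertices in this order, K has dimension 2 with simplices:

  0-simplices (7): [0], [1], [2], [3], [4], [5], [6]
  1-simplices (18): [0,1], [0,2], [0,3], [0,4], [0,5], [0,6], [1,2], [1,3], [1,4], [1,5], [2,3], [2,4], [2,5], [2,6], [3,4], [3,5], [4,6], [5,6]
  2-simplices (12): [0,1,2], [0,1,5], [0,2,3], [0,3,4], [0,4,6], [0,5,6], [1,2,4], [1,3,4], [1,3,5], [2,3,5], [2,4,6], [2,5,6]

so the chain groups are C_0 ≅ Z^7, C_1 ≅ Z^18, C_2 ≅ Z^12.

∂_1: C_1 → C_0 sends each edge [p,q] (with p < q) to q − p. For instance
  ∂[0,6] = [6] − [0].
As a 7×18 matrix over Z this has rank 6, with invariant factors (1,1,1,1,1,1).

Boundary ∂_2: C_2 → C_1 acts by ∂[p,q,r] = [q,r] − [p,r] + [p,q]. For instance
  ∂[2,5,6] = [5,6] − [2,6] + [2,5],
  ∂[1,2,4] = [2,4] − [1,4] + [1,2].
The 18×12 boundary matrix has rank 12 and Smith normal form diag(1,1,1,1,1,1,1,1,1,1,1,2).

From H_k ≅ ker(∂_k) / im(∂_{k+1}) we obtain:

  H_0: rank C_0 − rank ∂_1 = 7 − 6 = 1, and the invariant factors of ∂_1 are all 1, so H_0 ≅ Z.
  H_1: rank ker ∂_1 − rank ∂_2 = (18 − 6) − 12 = 0, and ∂_2 has invariant factor 2 > 1, so H_1 ≅ Z/2.
  H_2: rank ker ∂_2 − rank ∂_3 = (12 − 12) − 0 = 0, and there is no ∂_3, so H_2 ≅ 0.

As a check, the Euler characteristic is 7 − 18 + 12 = 1, which agrees with 1 − 0 + 0 = 1.

H_0 = Z,  H_1 = Z/2,  H_2 = 0.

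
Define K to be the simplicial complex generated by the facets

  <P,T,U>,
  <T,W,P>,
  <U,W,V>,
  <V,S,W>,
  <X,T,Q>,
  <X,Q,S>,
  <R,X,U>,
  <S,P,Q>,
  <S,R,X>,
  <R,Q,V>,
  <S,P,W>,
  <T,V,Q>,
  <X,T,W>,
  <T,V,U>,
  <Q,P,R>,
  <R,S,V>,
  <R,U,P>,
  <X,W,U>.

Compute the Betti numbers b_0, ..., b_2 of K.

We work with the vertex ordering P < Q < R < S < T < U < V < W < X. The simplices of K, each written with vertices in increasing order, are:

  0-simplices (9): P, Q, R, S, T, U, V, W, X
  1-simplices (27): PQ, PR, PS, PT, PU, PW, QR, QS, QT, QV, QX, RS, RU, RV, RX, SV, SW, SX, TU, TV, TW, TX, UV, UW, UX, VW, WX
  2-simplices (18): PQR, PQS, PRU, PSW, PTU, PTW, QRV, QSX, QTV, QTX, RSV, RSX, RUX, SVW, TUV, TWX, UVW, UWX

giving chain groups C_0 ≅ Z^9, C_1 ≅ Z^27, C_2 ≅ Z^18.

The boundary map ∂_1: C_1 → C_0 sends each edge [p,q] (with p < q) to q − p. For instance
  ∂RS = S − R.
The resulting 9×27 matrix has rank 8, and its Smith normal form has invariant factors (1,1,1,1,1,1,1,1).

The boundary map ∂_2: C_2 → C_1 maps a triangle to the signed sum of its edges. For instance
  ∂PQR = QR − PR + PQ,
  ∂PSW = SW − PW + PS.
This gives a 27×18 integer matrix of rank 18; reducing to Smith normal form yields diagonal entries (1,1,1,1,1,1,1,1,1,1,1,1,1,1,1,1,1,2).

From H_k ≅ ker(∂_k) / im(∂_{k+1}) we obtain:

  H_0: rank C_0 − rank ∂_1 = 9 − 8 = 1, and the invariant factors of ∂_1 are all 1, so H_0 ≅ Z.
  H_1: rank ker ∂_1 − rank ∂_2 = (27 − 8) − 18 = 1, and ∂_2 has invariant factor 2 > 1, so H_1 ≅ Z ⊕ Z/2Z.
  H_2: rank ker ∂_2 − rank ∂_3 = (18 − 18) − 0 = 0, and there is no ∂_3, so H_2 ≅ 0.

As a check, the Euler characteristic is 9 − 27 + 18 = 0, which agrees with 1 − 1 + 0 = 0.
(K is a triangulation of the Klein bottle.)

Hence the Betti numbers are b_0 = 1, b_1 = 1, b_2 = 0.

b_0 = 1, b_1 = 1, b_2 = 0.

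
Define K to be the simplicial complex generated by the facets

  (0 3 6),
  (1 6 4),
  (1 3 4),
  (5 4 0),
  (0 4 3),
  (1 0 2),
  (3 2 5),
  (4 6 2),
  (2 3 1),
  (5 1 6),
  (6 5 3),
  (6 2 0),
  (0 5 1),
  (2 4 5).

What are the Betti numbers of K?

Fix the vertex order 0 < 1 < 2 < 3 < 4 < 5 < 6 and write every simplex with vertices in increasing order. Then dim K = 2 and the simplices of K are:

  0-simplices (7): [0], [1], [2], [3], [4], [5], [6]
  1-simplices (21): [0,1], [0,2], [0,3], [0,4], [0,5], [0,6], [1,2], [1,3], [1,4], [1,5], [1,6], [2,3], [2,4], [2,5], [2,6], [3,4], [3,5], [3,6], [4,5], [4,6], [5,6]
  2-simplices (14): [0,1,2], [0,1,5], [0,2,6], [0,3,4], [0,3,6], [0,4,5], [1,2,3], [1,3,4], [1,4,6], [1,5,6], [2,3,5], [2,4,5], [2,4,6], [3,5,6]

Hence C_0 ≅ Z^7, C_1 ≅ Z^21, C_2 ≅ Z^14.

The boundary map ∂_1: C_1 → C_0 sends each edge [p,q] (with p < q) to q − p. For instance
  ∂[1,4] = [4] − [1].
As a 7×21 matrix over Z this has rank 6, with invariant factors (1,1,1,1,1,1).

Boundary ∂_2: C_2 → C_1 maps a triangle to the signed sum of its edges. For instance
  ∂[1,2,3] = [2,3] − [1,3] + [1,2],
  ∂[0,4,5] = [4,5] − [0,5] + [0,4].
This gives a 21×14 integer matrix of rank 13; reducing to Smith normal form yields diagonal entries (1,1,1,1,1,1,1,1,1,1,1,1,1).

Reading off H_k = ker ∂_k / im ∂_{k+1}:

  H_0: rank C_0 − rank ∂_1 = 7 − 6 = 1, and the invariant factors of ∂_1 are all 1, so H_0 ≅ Z.
  H_1: rank ker ∂_1 − rank ∂_2 = (21 − 6) − 13 = 2, and the invariant factors of ∂_2 are all 1, so H_1 ≅ Z^2.
  H_2: rank ker ∂_2 − rank ∂_3 = (14 − 13) − 0 = 1, and there is no ∂_3, so H_2 ≅ Z.

Hence the Betti numbers are b_0 = 1, b_1 = 2, b_2 = 1.

b_0 = 1, b_1 = 2, b_2 = 1.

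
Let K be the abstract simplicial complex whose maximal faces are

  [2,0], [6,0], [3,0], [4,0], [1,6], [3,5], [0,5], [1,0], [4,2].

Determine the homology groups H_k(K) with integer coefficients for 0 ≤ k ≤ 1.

H_0 ≅ Z,  H_1 ≅ Z^3.

Take the total order 0 < 1 < 2 < 3 < 4 < 5 < 6 on the vertex set. Then K (dimension 1) consists of the simplices:

  0-simplices (7): [0], [1], [2], [3], [4], [5], [6]
  1-simplices (9): [0,1], [0,2], [0,3], [0,4], [0,5], [0,6], [1,6], [2,4], [3,5]

so the chain groups are C_0 ≅ Z^7, C_1 ≅ Z^9.

The boundary map ∂_1: C_1 → C_0 maps an edge to its endpoints' difference, ∂[p,q] = q − p. For instance
  ∂[1,6] = [6] − [1].
This gives a 7×9 integer matrix of rank 6; reducing to Smith normal form yields diagonal entries (1,1,1,1,1,1).

Reading off H_k = ker ∂_k / im ∂_{k+1}:

  H_0: rank C_0 − rank ∂_1 = 7 − 6 = 1, and the invariant factors of ∂_1 are all 1, so H_0 = Z.
  H_1: rank ker ∂_1 − rank ∂_2 = (9 − 6) − 0 = 3, and there is no ∂_2, so H_1 = Z^3.

As a check, the Euler characteristic is 7 − 9 = -2, which agrees with 1 − 3 = -2.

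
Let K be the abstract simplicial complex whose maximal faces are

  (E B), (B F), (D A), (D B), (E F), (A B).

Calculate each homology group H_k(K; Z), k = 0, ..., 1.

Take the total order A < B < D < E < F on the vertex set. Then K (dimension 1) consists of the simplices:

  0-simplices (5): A, B, D, E, F
  1-simplices (6): AB, AD, BD, BE, BF, EF

Hence C_0 ≅ Z^5, C_1 ≅ Z^6.

∂_1: C_1 → C_0 maps an edge to its endpoints' difference, ∂[p,q] = q − p. For instance
  ∂BD = D − B.
The 5×6 boundary matrix has rank 4 and Smith normal form diag(1,1,1,1).

From H_k ≅ ker(∂_k) / im(∂_{k+1}) we obtain:

  H_0: rank C_0 − rank ∂_1 = 5 − 4 = 1, and the invariant factors of ∂_1 are all 1, so H_0 = Z.
  H_1: rank ker ∂_1 − rank ∂_2 = (6 − 4) − 0 = 2, and there is no ∂_2, so H_1 = Z^2.

H_0 = Z,  H_1 = Z^2.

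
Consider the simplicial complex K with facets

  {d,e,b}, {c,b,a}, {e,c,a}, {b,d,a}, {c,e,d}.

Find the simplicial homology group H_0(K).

H_0 ≅ Z.

Take the total order a < b < c < d < e on the vertex set. Then K (dimension 2) consists of the simplices:

  0-simplices (5): a, b, c, d, e
  1-simplices (10): ab, ac, ad, ae, bc, bd, be, cd, ce, de
  2-simplices (5): abc, abd, ace, bde, cde

giving chain groups C_0 ≅ Z^5, C_1 ≅ Z^10, C_2 ≅ Z^5.

∂_1: C_1 → C_0 maps an edge to its endpoints' difference, ∂[p,q] = q − p. For instance
  ∂ac = c − a.
The 5×10 boundary matrix has rank 4 and Smith normal form diag(1,1,1,1).

Boundary ∂_2: C_2 → C_1 acts by ∂[p,q,r] = [q,r] − [p,r] + [p,q]. For instance
  ∂bde = de − be + bd,
  ∂ace = ce − ae + ac.
The 10×5 boundary matrix has rank 5 and Smith normal form diag(1,1,1,1,1).

From H_k ≅ ker(∂_k) / im(∂_{k+1}) we obtain:

  H_0: rank C_0 − rank ∂_1 = 5 − 4 = 1, and the invariant factors of ∂_1 are all 1, so H_0 ≅ Z.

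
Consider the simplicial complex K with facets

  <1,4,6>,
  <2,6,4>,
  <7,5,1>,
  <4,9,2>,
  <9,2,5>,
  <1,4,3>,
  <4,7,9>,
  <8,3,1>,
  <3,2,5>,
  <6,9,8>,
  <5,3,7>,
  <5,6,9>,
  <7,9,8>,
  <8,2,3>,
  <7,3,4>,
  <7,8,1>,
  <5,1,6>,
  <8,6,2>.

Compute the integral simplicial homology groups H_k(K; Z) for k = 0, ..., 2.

K has 9 vertices, 27 edges, 18 triangles.
rank ∂_0 = 0, rank ∂_1 = 8 ⇒ b_0 = 9 − 0 − 8 = 1; all invariant factors of ∂_1 are 1 so no torsion. So H_0 ≅ Z.
rank ∂_1 = 8, rank ∂_2 = 18 ⇒ b_1 = 27 − 8 − 18 = 1; ∂_2 has invariant factor(s) [2] giving torsion. So H_1 ≅ Z × Z/2.
rank ∂_2 = 18, rank ∂_3 = 0 ⇒ b_2 = 18 − 18 − 0 = 0. So H_2 ≅ 0.

H_0 ≅ Z,  H_1 ≅ Z × Z/2,  H_2 = 0.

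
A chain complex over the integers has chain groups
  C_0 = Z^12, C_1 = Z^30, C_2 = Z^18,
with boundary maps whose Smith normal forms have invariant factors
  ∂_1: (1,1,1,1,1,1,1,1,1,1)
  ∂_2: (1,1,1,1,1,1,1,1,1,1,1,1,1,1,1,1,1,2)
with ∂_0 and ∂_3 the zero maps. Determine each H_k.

H_0 ≅ Z^2,  H_1 ≅ Z^2 ⊕ Z/2Z,  H_2 = 0.

H_0: b_0 = 12 − 0 − 10 = 2; torsion from ∂_1 factors > 1: none. So H_0 ≅ Z^2.
H_1: b_1 = 30 − 10 − 18 = 2; torsion from ∂_2 factors > 1: [2]. So H_1 ≅ Z^2 ⊕ Z/2Z.
H_2: b_2 = 18 − 18 − 0 = 0; torsion from ∂_3 factors > 1: none. So H_2 ≅ 0.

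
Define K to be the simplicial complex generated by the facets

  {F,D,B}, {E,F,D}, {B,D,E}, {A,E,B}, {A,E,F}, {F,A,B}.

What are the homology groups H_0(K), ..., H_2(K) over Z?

H_0 ≅ Z,  H_1 = 0,  H_2 ≅ Z.

Fix the vertex order A < B < D < E < F and write every simplex with vertices in increasing order. Then dim K = 2 and the simplices of K are:

  0-simplices (5): A, B, D, E, F
  1-simplices (9): AB, AE, AF, BD, BE, BF, DE, DF, EF
  2-simplices (6): ABE, ABF, AEF, BDE, BDF, DEF

Hence C_0 ≅ Z^5, C_1 ≅ Z^9, C_2 ≅ Z^6.

The boundary map ∂_1: C_1 → C_0 sends each edge [p,q] (with p < q) to q − p.
The 5×9 boundary matrix has rank 4 and Smith normal form diag(1,1,1,1).

∂_2: C_2 → C_1 acts by ∂[p,q,r] = [q,r] − [p,r] + [p,q]. For instance
  ∂AEF = EF − AF + AE,
  ∂DEF = EF − DF + DE.
The resulting 9×6 matrix has rank 5, and its Smith normal form has invariant factors (1,1,1,1,1).

From H_k ≅ ker(∂_k) / im(∂_{k+1}) we obtain:

  H_0: rank C_0 − rank ∂_1 = 5 − 4 = 1, and the invariant factors of ∂_1 are all 1, so H_0 = Z.
  H_1: rank ker ∂_1 − rank ∂_2 = (9 − 4) − 5 = 0, and the invariant factors of ∂_2 are all 1, so H_1 = 0.
  H_2: rank ker ∂_2 − rank ∂_3 = (6 − 5) − 0 = 1, and there is no ∂_3, so H_2 = Z.

As a check, the Euler characteristic is 5 − 9 + 6 = 2, which agrees with 1 − 0 + 1 = 2.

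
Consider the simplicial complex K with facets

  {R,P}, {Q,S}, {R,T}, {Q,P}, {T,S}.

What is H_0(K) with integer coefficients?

Fix the vertex order P < Q < R < S < T and write every simplex with vertices in increasing order. Then dim K = 1 and the simplices of K are:

  0-simplices (5): P, Q, R, S, T
  1-simplices (5): PQ, PR, QS, RT, ST

so the chain groups are C_0 ≅ Z^5, C_1 ≅ Z^5.

Boundary ∂_1: C_1 → C_0 maps an edge to its endpoints' difference, ∂[p,q] = q − p. For instance
  ∂PQ = Q − P.
The 5×5 boundary matrix has rank 4 and Smith normal form diag(1,1,1,1).

Computing H_k = (kernel of ∂_k) / (image of ∂_{k+1}):

  H_0: rank C_0 − rank ∂_1 = 5 − 4 = 1, and the invariant factors of ∂_1 are all 1, so H_0 ≅ Z.

(K is a triangulation of the circle S^1.)

H_0 = Z.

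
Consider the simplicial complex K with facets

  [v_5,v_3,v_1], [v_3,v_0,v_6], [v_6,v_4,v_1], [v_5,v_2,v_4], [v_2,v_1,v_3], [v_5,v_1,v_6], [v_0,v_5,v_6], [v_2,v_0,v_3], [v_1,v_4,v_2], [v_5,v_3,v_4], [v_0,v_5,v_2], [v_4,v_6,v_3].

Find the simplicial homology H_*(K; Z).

Order the vertices as v_0 < v_1 < v_2 < v_3 < v_4 < v_5 < v_6. Listing each simplex with vertices in this order, K has dimension 2 with simplices:

  0-simplices (7): [v_0], [v_1], [v_2], [v_3], [v_4], [v_5], [v_6]
  1-simplices (18): (18 of them)
  2-simplices (12): (12 of them)

giving chain groups C_0 ≅ Z^7, C_1 ≅ Z^18, C_2 ≅ Z^12.

∂_1: C_1 → C_0 sends each edge [p,q] (with p < q) to q − p.
The resulting 7×18 matrix has rank 6, and its Smith normal form has invariant factors (1,1,1,1,1,1).

Boundary ∂_2: C_2 → C_1 acts by ∂[p,q,r] = [q,r] − [p,r] + [p,q]. For instance
  ∂[v_2,v_4,v_5] = [v_4,v_5] − [v_2,v_5] + [v_2,v_4],
  ∂[v_0,v_2,v_5] = [v_2,v_5] − [v_0,v_5] + [v_0,v_2].
As a 18×12 matrix over Z this has rank 12, with invariant factors (1,1,1,1,1,1,1,1,1,1,1,2).

Now H_k = ker ∂_k / im ∂_{k+1}, so:

  H_0: rank C_0 − rank ∂_1 = 7 − 6 = 1, and the invariant factors of ∂_1 are all 1, so H_0 = Z.
  H_1: rank ker ∂_1 − rank ∂_2 = (18 − 6) − 12 = 0, and ∂_2 has invariant factor 2 > 1, so H_1 = Z/2Z.
  H_2: rank ker ∂_2 − rank ∂_3 = (12 − 12) − 0 = 0, and there is no ∂_3, so H_2 = 0.

H_0 ≅ Z,  H_1 ≅ Z/2Z,  H_2 = 0.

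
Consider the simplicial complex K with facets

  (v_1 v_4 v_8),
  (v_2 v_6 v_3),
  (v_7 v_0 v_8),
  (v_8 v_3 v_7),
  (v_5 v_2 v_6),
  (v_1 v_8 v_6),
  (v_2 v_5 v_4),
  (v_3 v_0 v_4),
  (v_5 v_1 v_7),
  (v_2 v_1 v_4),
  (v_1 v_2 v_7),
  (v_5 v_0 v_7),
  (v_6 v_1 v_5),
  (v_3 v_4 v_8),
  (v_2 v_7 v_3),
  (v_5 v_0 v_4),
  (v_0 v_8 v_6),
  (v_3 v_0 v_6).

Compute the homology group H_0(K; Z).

H_0 = Z.

Fix the vertex order v_0 < v_1 < v_2 < v_3 < v_4 < v_5 < v_6 < v_7 < v_8 and write every simplex with vertices in increasing order. Then dim K = 2 and the simplices of K are:

  0-simplices (9): [v_0], [v_1], [v_2], [v_3], [v_4], [v_5], [v_6], [v_7], [v_8]
  1-simplices (27): (27 of them)
  2-simplices (18): (18 of them)

giving chain groups C_0 ≅ Z^9, C_1 ≅ Z^27, C_2 ≅ Z^18.

∂_1: C_1 → C_0 sends each edge [p,q] (with p < q) to q − p. For instance
  ∂[v_0,v_3] = [v_3] − [v_0].
The 9×27 boundary matrix has rank 8 and Smith normal form diag(1,1,1,1,1,1,1,1).

The boundary map ∂_2: C_2 → C_1 acts by ∂[p,q,r] = [q,r] − [p,r] + [p,q]. For instance
  ∂[v_0,v_5,v_7] = [v_5,v_7] − [v_0,v_7] + [v_0,v_5],
  ∂[v_2,v_4,v_5] = [v_4,v_5] − [v_2,v_5] + [v_2,v_4].
This gives a 27×18 integer matrix of rank 18; reducing to Smith normal form yields diagonal entries (1,1,1,1,1,1,1,1,1,1,1,1,1,1,1,1,1,2).

Now H_k = ker ∂_k / im ∂_{k+1}, so:

  H_0: rank C_0 − rank ∂_1 = 9 − 8 = 1, and the invariant factors of ∂_1 are all 1, so H_0 ≅ Z.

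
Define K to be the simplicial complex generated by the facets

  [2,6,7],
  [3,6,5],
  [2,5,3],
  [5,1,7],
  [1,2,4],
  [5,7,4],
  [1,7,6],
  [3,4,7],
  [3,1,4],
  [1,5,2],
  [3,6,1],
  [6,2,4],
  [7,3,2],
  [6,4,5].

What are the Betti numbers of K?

b_0 = 1, b_1 = 2, b_2 = 1.

We work with the vertex ordering 1 < 2 < 3 < 4 < 5 < 6 < 7. The simplices of K, each written with vertices in increasing order, are:

  0-simplices (7): [1], [2], [3], [4], [5], [6], [7]
  1-simplices (21): [1,2], [1,3], [1,4], [1,5], [1,6], [1,7], [2,3], [2,4], [2,5], [2,6], [2,7], [3,4], [3,5], [3,6], [3,7], [4,5], [4,6], [4,7], [5,6], [5,7], [6,7]
  2-simplices (14): [1,2,4], [1,2,5], [1,3,4], [1,3,6], [1,5,7], [1,6,7], [2,3,5], [2,3,7], [2,4,6], [2,6,7], [3,4,7], [3,5,6], [4,5,6], [4,5,7]

giving chain groups C_0 ≅ Z^7, C_1 ≅ Z^21, C_2 ≅ Z^14.

Boundary ∂_1: C_1 → C_0 sends each edge [p,q] (with p < q) to q − p.
The 7×21 boundary matrix has rank 6 and Smith normal form diag(1,1,1,1,1,1).

The boundary map ∂_2: C_2 → C_1 acts by ∂[p,q,r] = [q,r] − [p,r] + [p,q]. For instance
  ∂[1,6,7] = [6,7] − [1,7] + [1,6],
  ∂[3,4,7] = [4,7] − [3,7] + [3,4].
As a 21×14 matrix over Z this has rank 13, with invariant factors (1,1,1,1,1,1,1,1,1,1,1,1,1).

Computing H_k = (kernel of ∂_k) / (image of ∂_{k+1}):

  H_0: rank C_0 − rank ∂_1 = 7 − 6 = 1, and the invariant factors of ∂_1 are all 1, so H_0 = Z.
  H_1: rank ker ∂_1 − rank ∂_2 = (21 − 6) − 13 = 2, and the invariant factors of ∂_2 are all 1, so H_1 = Z^2.
  H_2: rank ker ∂_2 − rank ∂_3 = (14 − 13) − 0 = 1, and there is no ∂_3, so H_2 = Z.

Hence the Betti numbers are b_0 = 1, b_1 = 2, b_2 = 1.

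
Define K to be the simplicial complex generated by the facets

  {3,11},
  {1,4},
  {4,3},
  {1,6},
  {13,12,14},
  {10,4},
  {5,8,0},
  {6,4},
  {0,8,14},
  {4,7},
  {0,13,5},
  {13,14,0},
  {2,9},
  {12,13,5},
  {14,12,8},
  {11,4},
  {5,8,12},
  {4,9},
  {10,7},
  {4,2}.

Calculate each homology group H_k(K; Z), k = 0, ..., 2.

H_0 = Z^2,  H_1 = Z^4,  H_2 = Z.

Fix the vertex order 0 < 1 < 2 < 3 < 4 < 5 < 6 < 7 < 8 < 9 < 10 < 11 < 12 < 13 < 14 and write every simplex with vertices in increasing order. Then dim K = 2 and the simplices of K are:

  0-simplices (15): [0], [1], [2], [3], [4], [5], [6], [7], [8], [9], [10], [11], [12], [13], [14]
  1-simplices (24): (24 of them)
  2-simplices (8): [0,5,8], [0,5,13], [0,8,14], [0,13,14], [5,8,12], [5,12,13], [8,12,14], [12,13,14]

giving chain groups C_0 ≅ Z^15, C_1 ≅ Z^24, C_2 ≅ Z^8.

The boundary map ∂_1: C_1 → C_0 sends each edge [p,q] (with p < q) to q − p. For instance
  ∂[7,10] = [10] − [7].
As a 15×24 matrix over Z this has rank 13, with invariant factors (1,1,1,1,1,1,1,1,1,1,1,1,1).

The boundary map ∂_2: C_2 → C_1 acts by ∂[p,q,r] = [q,r] − [p,r] + [p,q]. For instance
  ∂[5,8,12] = [8,12] − [5,12] + [5,8],
  ∂[5,12,13] = [12,13] − [5,13] + [5,12].
The 24×8 boundary matrix has rank 7 and Smith normal form diag(1,1,1,1,1,1,1).

Computing H_k = (kernel of ∂_k) / (image of ∂_{k+1}):

  H_0: rank C_0 − rank ∂_1 = 15 − 13 = 2, and the invariant factors of ∂_1 are all 1, so H_0 = Z^2.
  H_1: rank ker ∂_1 − rank ∂_2 = (24 − 13) − 7 = 4, and the invariant factors of ∂_2 are all 1, so H_1 = Z^4.
  H_2: rank ker ∂_2 − rank ∂_3 = (8 − 7) − 0 = 1, and there is no ∂_3, so H_2 = Z.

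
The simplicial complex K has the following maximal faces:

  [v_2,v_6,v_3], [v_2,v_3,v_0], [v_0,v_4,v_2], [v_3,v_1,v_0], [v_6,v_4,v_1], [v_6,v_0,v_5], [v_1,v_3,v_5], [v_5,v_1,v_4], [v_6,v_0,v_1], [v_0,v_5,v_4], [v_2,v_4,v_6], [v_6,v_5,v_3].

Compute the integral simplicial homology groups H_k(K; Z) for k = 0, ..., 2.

H_0 ≅ Z,  H_1 ≅ Z/2,  H_2 = 0.

Fix the vertex order v_0 < v_1 < v_2 < v_3 < v_4 < v_5 < v_6 and write every simplex with vertices in increasing order. Then dim K = 2 and the simplices of K are:

  0-simplices (7): [v_0], [v_1], [v_2], [v_3], [v_4], [v_5], [v_6]
  1-simplices (18): (18 of them)
  2-simplices (12): (12 of them)

so the chain groups are C_0 ≅ Z^7, C_1 ≅ Z^18, C_2 ≅ Z^12.

∂_1: C_1 → C_0 is given by ∂[p,q] = [q] − [p].
This gives a 7×18 integer matrix of rank 6; reducing to Smith normal form yields diagonal entries (1,1,1,1,1,1).

The boundary map ∂_2: C_2 → C_1 maps a triangle to the signed sum of its edges. For instance
  ∂[v_2,v_4,v_6] = [v_4,v_6] − [v_2,v_6] + [v_2,v_4],
  ∂[v_0,v_5,v_6] = [v_5,v_6] − [v_0,v_6] + [v_0,v_5].
The resulting 18×12 matrix has rank 12, and its Smith normal form has invariant factors (1,1,1,1,1,1,1,1,1,1,1,2).

From H_k ≅ ker(∂_k) / im(∂_{k+1}) we obtain:

  H_0: rank C_0 − rank ∂_1 = 7 − 6 = 1, and the invariant factors of ∂_1 are all 1, so H_0 = Z.
  H_1: rank ker ∂_1 − rank ∂_2 = (18 − 6) − 12 = 0, and ∂_2 has invariant factor 2 > 1, so H_1 = Z/2.
  H_2: rank ker ∂_2 − rank ∂_3 = (12 − 12) − 0 = 0, and there is no ∂_3, so H_2 = 0.

As a check, the Euler characteristic is 7 − 18 + 12 = 1, which agrees with 1 − 0 + 0 = 1.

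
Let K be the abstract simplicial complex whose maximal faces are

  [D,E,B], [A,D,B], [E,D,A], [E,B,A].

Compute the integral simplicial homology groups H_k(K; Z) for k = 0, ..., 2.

H_0 = Z,  H_1 = 0,  H_2 = Z.

We work with the vertex ordering A < B < D < E. The simplices of K, each written with vertices in increasing order, are:

  0-simplices (4): A, B, D, E
  1-simplices (6): AB, AD, AE, BD, BE, DE
  2-simplices (4): ABD, ABE, ADE, BDE

Hence C_0 ≅ Z^4, C_1 ≅ Z^6, C_2 ≅ Z^4.

∂_1: C_1 → C_0 maps an edge to its endpoints' difference, ∂[p,q] = q − p. For instance
  ∂DE = E − D.
As a 4×6 matrix over Z this has rank 3, with invariant factors (1,1,1).

Boundary ∂_2: C_2 → C_1 maps a triangle to the signed sum of its edges. For instance
  ∂ABD = BD − AD + AB,
  ∂ADE = DE − AE + AD.
The 6×4 boundary matrix has rank 3 and Smith normal form diag(1,1,1).

From H_k ≅ ker(∂_k) / im(∂_{k+1}) we obtain:

  H_0: rank C_0 − rank ∂_1 = 4 − 3 = 1, and the invariant factors of ∂_1 are all 1, so H_0 = Z.
  H_1: rank ker ∂_1 − rank ∂_2 = (6 − 3) − 3 = 0, and the invariant factors of ∂_2 are all 1, so H_1 = 0.
  H_2: rank ker ∂_2 − rank ∂_3 = (4 − 3) − 0 = 1, and there is no ∂_3, so H_2 = Z.

As a check, the Euler characteristic is 4 − 6 + 4 = 2, which agrees with 1 − 0 + 1 = 2.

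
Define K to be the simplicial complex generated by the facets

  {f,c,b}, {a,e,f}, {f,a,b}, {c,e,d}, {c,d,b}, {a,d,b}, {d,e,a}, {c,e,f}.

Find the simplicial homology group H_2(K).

H_2 = Z.

K has 6 vertices, 12 edges, 8 triangles.
rank ∂_2 = 7, rank ∂_3 = 0 ⇒ b_2 = 8 − 7 − 0 = 1. So H_2 = Z.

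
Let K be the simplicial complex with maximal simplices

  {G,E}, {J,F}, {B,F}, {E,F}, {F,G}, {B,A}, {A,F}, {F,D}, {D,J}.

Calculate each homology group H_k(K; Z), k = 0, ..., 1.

Order the vertices as A < B < D < E < F < G < J. Listing each simplex with vertices in this order, K has dimension 1 with simplices:

  0-simplices (7): A, B, D, E, F, G, J
  1-simplices (9): AB, AF, BF, DF, DJ, EF, EG, FG, FJ

giving chain groups C_0 ≅ Z^7, C_1 ≅ Z^9.

Boundary ∂_1: C_1 → C_0 maps an edge to its endpoints' difference, ∂[p,q] = q − p. For instance
  ∂EF = F − E.
As a 7×9 matrix over Z this has rank 6, with invariant factors (1,1,1,1,1,1).

Computing H_k = (kernel of ∂_k) / (image of ∂_{k+1}):

  H_0: rank C_0 − rank ∂_1 = 7 − 6 = 1, and the invariant factors of ∂_1 are all 1, so H_0 ≅ Z.
  H_1: rank ker ∂_1 − rank ∂_2 = (9 − 6) − 0 = 3, and there is no ∂_2, so H_1 ≅ Z^3.

H_0 ≅ Z,  H_1 ≅ Z^3.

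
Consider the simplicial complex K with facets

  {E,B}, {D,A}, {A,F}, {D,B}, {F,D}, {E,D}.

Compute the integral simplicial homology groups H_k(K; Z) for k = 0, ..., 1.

H_0 = Z,  H_1 = Z^2.

Take the total order A < B < D < E < F on the vertex set. Then K (dimension 1) consists of the simplices:

  0-simplices (5): A, B, D, E, F
  1-simplices (6): AD, AF, BD, BE, DE, DF

Hence C_0 ≅ Z^5, C_1 ≅ Z^6.

Boundary ∂_1: C_1 → C_0 maps an edge to its endpoints' difference, ∂[p,q] = q − p. For instance
  ∂AF = F − A.
The 5×6 boundary matrix has rank 4 and Smith normal form diag(1,1,1,1).

Now H_k = ker ∂_k / im ∂_{k+1}, so:

  H_0: rank C_0 − rank ∂_1 = 5 − 4 = 1, and the invariant factors of ∂_1 are all 1, so H_0 = Z.
  H_1: rank ker ∂_1 − rank ∂_2 = (6 − 4) − 0 = 2, and there is no ∂_2, so H_1 = Z^2.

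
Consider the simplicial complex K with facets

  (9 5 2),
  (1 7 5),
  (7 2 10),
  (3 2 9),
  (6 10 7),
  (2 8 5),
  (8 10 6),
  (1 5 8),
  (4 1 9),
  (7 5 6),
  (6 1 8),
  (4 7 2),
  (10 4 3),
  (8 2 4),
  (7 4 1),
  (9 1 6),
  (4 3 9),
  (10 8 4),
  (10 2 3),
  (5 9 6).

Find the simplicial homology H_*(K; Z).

H_0 = Z,  H_1 = Z ⊕ Z/2,  H_2 = 0.

Fix the vertex order 1 < 2 < 3 < 4 < 5 < 6 < 7 < 8 < 9 < 10 and write every simplex with vertices in increasing order. Then dim K = 2 and the simplices of K are:

  0-simplices (10): [1], [2], [3], [4], [5], [6], [7], [8], [9], [10]
  1-simplices (30): (30 of them)
  2-simplices (20): (20 of them)

Hence C_0 ≅ Z^10, C_1 ≅ Z^30, C_2 ≅ Z^20.

The boundary map ∂_1: C_1 → C_0 sends each edge [p,q] (with p < q) to q − p. For instance
  ∂[3,4] = [4] − [3].
The resulting 10×30 matrix has rank 9, and its Smith normal form has invariant factors (1,1,1,1,1,1,1,1,1).

Boundary ∂_2: C_2 → C_1 maps a triangle to the signed sum of its edges. For instance
  ∂[1,6,8] = [6,8] − [1,8] + [1,6],
  ∂[2,7,10] = [7,10] − [2,10] + [2,7].
The resulting 30×20 matrix has rank 20, and its Smith normal form has invariant factors (1,1,1,1,1,1,1,1,1,1,1,1,1,1,1,1,1,1,1,2).

Reading off H_k = ker ∂_k / im ∂_{k+1}:

  H_0: rank C_0 − rank ∂_1 = 10 − 9 = 1, and the invariant factors of ∂_1 are all 1, so H_0 ≅ Z.
  H_1: rank ker ∂_1 − rank ∂_2 = (30 − 9) − 20 = 1, and ∂_2 has invariant factor 2 > 1, so H_1 ≅ Z ⊕ Z/2.
  H_2: rank ker ∂_2 − rank ∂_3 = (20 − 20) − 0 = 0, and there is no ∂_3, so H_2 ≅ 0.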